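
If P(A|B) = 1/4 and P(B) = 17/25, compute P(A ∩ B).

By definition, P(A|B) = P(A ∩ B) / P(B)
So P(A ∩ B) = P(A|B) × P(B)
= 1/4 × 17/25
= 17/100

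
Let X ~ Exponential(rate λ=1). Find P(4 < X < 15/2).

P(4 < X < 15/2) = ∫_{4}^{15/2} f(x) dx
where f(x) = e^{- x}
= - \frac{1}{e^{\frac{15}{2}}} + e^{-4}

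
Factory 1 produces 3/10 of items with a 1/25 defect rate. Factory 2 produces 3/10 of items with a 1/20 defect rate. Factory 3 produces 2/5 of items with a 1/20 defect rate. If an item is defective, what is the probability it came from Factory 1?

Using Bayes' theorem:
P(F1) = 3/10, P(D|F1) = 1/25
P(F2) = 3/10, P(D|F2) = 1/20
P(F3) = 2/5, P(D|F3) = 1/20
P(D) = P(D|F1)P(F1) + P(D|F2)P(F2) + P(D|F3)P(F3)
     = \frac{47}{1000}
P(F1|D) = P(D|F1)P(F1) / P(D)
= \frac{12}{47}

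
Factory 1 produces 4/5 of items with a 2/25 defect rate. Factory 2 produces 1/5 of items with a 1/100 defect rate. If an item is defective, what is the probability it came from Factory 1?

Using Bayes' theorem:
P(F1) = 4/5, P(D|F1) = 2/25
P(F2) = 1/5, P(D|F2) = 1/100
P(D) = P(D|F1)P(F1) + P(D|F2)P(F2)
     = \frac{33}{500}
P(F1|D) = P(D|F1)P(F1) / P(D)
= \frac{32}{33}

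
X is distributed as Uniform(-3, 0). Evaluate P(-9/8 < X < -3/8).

P(-9/8 < X < -3/8) = ∫_{-9/8}^{-3/8} f(x) dx
where f(x) = \frac{1}{3}
= \frac{1}{4}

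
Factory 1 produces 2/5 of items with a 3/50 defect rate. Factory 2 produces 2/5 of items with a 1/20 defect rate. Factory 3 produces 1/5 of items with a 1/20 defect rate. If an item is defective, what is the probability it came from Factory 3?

Using Bayes' theorem:
P(F1) = 2/5, P(D|F1) = 3/50
P(F2) = 2/5, P(D|F2) = 1/20
P(F3) = 1/5, P(D|F3) = 1/20
P(D) = P(D|F1)P(F1) + P(D|F2)P(F2) + P(D|F3)P(F3)
     = \frac{27}{500}
P(F3|D) = P(D|F3)P(F3) / P(D)
= \frac{5}{27}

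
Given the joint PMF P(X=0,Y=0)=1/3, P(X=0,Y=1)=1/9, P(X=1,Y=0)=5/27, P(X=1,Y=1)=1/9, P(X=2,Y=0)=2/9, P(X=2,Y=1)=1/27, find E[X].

First find marginal of X:
P(X=0) = 4/9
P(X=1) = 8/27
P(X=2) = 7/27
E[X] = 0 × 4/9 + 1 × 8/27 + 2 × 7/27 = 22/27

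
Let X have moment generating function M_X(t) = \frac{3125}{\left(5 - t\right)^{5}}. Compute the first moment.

To find E[X], compute M^(1)(0):
M^(1)(t) = \frac{15625}{\left(5 - t\right)^{6}}
M^(1)(0) = 1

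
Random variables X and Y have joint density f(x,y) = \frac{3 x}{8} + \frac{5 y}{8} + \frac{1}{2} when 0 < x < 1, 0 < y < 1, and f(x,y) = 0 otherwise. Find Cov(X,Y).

E[XY] = ∫∫ xy × f(x,y) dx dy = \frac{7}{24}
E[X] = \frac{17}{32}
E[Y] = \frac{53}{96}
Cov(X,Y) = E[XY] - E[X]E[Y] = - \frac{5}{3072}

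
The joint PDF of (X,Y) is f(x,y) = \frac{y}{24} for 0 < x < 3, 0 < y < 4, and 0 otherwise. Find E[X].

f_X(x) = ∫_0^4 \frac{y}{24} dy = \frac{1}{3}
E[X] = ∫_0^3 x × (\frac{1}{3}) dx = \frac{3}{2}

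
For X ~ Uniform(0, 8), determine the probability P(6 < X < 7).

P(6 < X < 7) = ∫_{6}^{7} f(x) dx
where f(x) = \frac{1}{8}
= \frac{1}{8}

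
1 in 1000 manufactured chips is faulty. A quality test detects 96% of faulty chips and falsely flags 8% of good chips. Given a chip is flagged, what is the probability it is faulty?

Let D = the rare event, + = positive/flagged.
P(D) = 1/1000
P(+|D) = 96/100 = 24/25
P(+|D') = 8/100 = 2/25
P(+) = P(+|D)P(D) + P(+|D')P(D')
     = \frac{24}{25} × \frac{1}{1000} + \frac{2}{25} × \frac{999}{1000}
     = \frac{1011}{12500}
P(D|+) = P(+|D)P(D)/P(+) = \frac{4}{337}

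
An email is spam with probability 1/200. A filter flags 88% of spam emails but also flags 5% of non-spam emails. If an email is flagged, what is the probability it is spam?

Let D = the rare event, + = positive/flagged.
P(D) = 1/200
P(+|D) = 88/100 = 22/25
P(+|D') = 5/100 = 1/20
P(+) = P(+|D)P(D) + P(+|D')P(D')
     = \frac{22}{25} × \frac{1}{200} + \frac{1}{20} × \frac{199}{200}
     = \frac{1083}{20000}
P(D|+) = P(+|D)P(D)/P(+) = \frac{88}{1083}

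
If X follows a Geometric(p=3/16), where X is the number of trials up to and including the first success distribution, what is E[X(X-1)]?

E[X(X-1)] = E[X² - X] = E[X²] - E[X]
E[X] = \frac{16}{3}
E[X²] = Var(X) + (E[X])² = \frac{208}{9} + (\frac{16}{3})² = \frac{464}{9}
E[X(X-1)] = \frac{464}{9} - \frac{16}{3} = \frac{416}{9}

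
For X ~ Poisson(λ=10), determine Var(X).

For X ~ Poisson(λ=10):
Var(X) = 10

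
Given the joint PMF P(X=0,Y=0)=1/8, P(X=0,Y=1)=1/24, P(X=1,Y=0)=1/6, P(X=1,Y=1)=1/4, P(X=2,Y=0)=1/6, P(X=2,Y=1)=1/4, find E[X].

First find marginal of X:
P(X=0) = 1/6
P(X=1) = 5/12
P(X=2) = 5/12
E[X] = 0 × 1/6 + 1 × 5/12 + 2 × 5/12 = 5/4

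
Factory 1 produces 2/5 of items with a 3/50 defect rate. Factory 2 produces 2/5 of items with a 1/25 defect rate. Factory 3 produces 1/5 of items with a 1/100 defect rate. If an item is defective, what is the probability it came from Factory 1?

Using Bayes' theorem:
P(F1) = 2/5, P(D|F1) = 3/50
P(F2) = 2/5, P(D|F2) = 1/25
P(F3) = 1/5, P(D|F3) = 1/100
P(D) = P(D|F1)P(F1) + P(D|F2)P(F2) + P(D|F3)P(F3)
     = \frac{21}{500}
P(F1|D) = P(D|F1)P(F1) / P(D)
= \frac{4}{7}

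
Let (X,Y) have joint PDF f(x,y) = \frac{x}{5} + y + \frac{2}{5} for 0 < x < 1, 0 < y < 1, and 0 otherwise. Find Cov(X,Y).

E[XY] = ∫∫ xy × f(x,y) dx dy = \frac{3}{10}
E[X] = \frac{31}{60}
E[Y] = \frac{7}{12}
Cov(X,Y) = E[XY] - E[X]E[Y] = - \frac{1}{720}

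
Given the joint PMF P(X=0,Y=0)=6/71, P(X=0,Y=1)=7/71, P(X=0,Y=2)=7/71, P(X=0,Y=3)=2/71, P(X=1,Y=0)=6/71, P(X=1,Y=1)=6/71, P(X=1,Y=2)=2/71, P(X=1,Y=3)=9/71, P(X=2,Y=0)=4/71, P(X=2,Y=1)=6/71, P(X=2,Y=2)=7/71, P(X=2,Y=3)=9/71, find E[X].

First find marginal of X:
P(X=0) = 22/71
P(X=1) = 23/71
P(X=2) = 26/71
E[X] = 0 × 22/71 + 1 × 23/71 + 2 × 26/71 = 75/71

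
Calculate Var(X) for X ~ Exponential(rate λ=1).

For X ~ Exponential(rate λ=1):
Var(X) = 1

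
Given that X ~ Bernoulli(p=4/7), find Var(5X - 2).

For X ~ Bernoulli(p=4/7):
Var(X) = \frac{12}{49}
Var(5X - 2) = (5)² × Var(X) = 25 × \frac{12}{49} = \frac{300}{49}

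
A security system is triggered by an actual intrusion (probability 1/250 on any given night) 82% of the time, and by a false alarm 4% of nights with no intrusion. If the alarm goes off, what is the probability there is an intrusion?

Let D = the rare event, + = positive/flagged.
P(D) = 1/250
P(+|D) = 82/100 = 41/50
P(+|D') = 4/100 = 1/25
P(+) = P(+|D)P(D) + P(+|D')P(D')
     = \frac{41}{50} × \frac{1}{250} + \frac{1}{25} × \frac{249}{250}
     = \frac{539}{12500}
P(D|+) = P(+|D)P(D)/P(+) = \frac{41}{539}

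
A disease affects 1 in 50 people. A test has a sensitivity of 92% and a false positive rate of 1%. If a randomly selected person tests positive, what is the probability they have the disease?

Let D = the rare event, + = positive/flagged.
P(D) = 1/50
P(+|D) = 92/100 = 23/25
P(+|D') = 1/100
P(+) = P(+|D)P(D) + P(+|D')P(D')
     = \frac{23}{25} × \frac{1}{50} + \frac{1}{100} × \frac{49}{50}
     = \frac{141}{5000}
P(D|+) = P(+|D)P(D)/P(+) = \frac{92}{141}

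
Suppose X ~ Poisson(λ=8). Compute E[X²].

Using the identity E[X²] = Var(X) + (E[X])²:
E[X] = 8
Var(X) = 8
E[X²] = 8 + (8)²
= 72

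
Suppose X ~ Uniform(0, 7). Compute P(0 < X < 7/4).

P(0 < X < 7/4) = ∫_{0}^{7/4} f(x) dx
where f(x) = \frac{1}{7}
= \frac{1}{4}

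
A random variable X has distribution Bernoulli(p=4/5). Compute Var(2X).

For X ~ Bernoulli(p=4/5):
Var(X) = \frac{4}{25}
Var(2X) = (2)² × Var(X) = 4 × \frac{4}{25} = \frac{16}{25}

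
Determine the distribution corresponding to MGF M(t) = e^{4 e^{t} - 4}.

The MGF M(t) = e^{4 e^{t} - 4} is the standard form for the Poisson distribution.
Comparing with the known MGF formula identifies: Poisson(λ=4)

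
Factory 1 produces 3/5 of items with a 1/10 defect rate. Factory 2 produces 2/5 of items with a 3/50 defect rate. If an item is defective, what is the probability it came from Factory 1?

Using Bayes' theorem:
P(F1) = 3/5, P(D|F1) = 1/10
P(F2) = 2/5, P(D|F2) = 3/50
P(D) = P(D|F1)P(F1) + P(D|F2)P(F2)
     = \frac{21}{250}
P(F1|D) = P(D|F1)P(F1) / P(D)
= \frac{5}{7}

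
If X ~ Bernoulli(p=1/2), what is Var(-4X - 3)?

For X ~ Bernoulli(p=1/2):
Var(X) = \frac{1}{4}
Var(-4X - 3) = (-4)² × Var(X) = 16 × \frac{1}{4} = 4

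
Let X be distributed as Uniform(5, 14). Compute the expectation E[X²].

Using the identity E[X²] = Var(X) + (E[X])²:
E[X] = \frac{19}{2}
Var(X) = \frac{27}{4}
E[X²] = \frac{27}{4} + (\frac{19}{2})²
= 97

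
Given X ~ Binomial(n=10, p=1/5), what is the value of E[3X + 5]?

For X ~ Binomial(n=10, p=1/5):
E[X] = 2
E[3X + 5] = 3 × E[X] + 5 = 11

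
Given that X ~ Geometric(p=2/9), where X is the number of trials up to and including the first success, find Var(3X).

For X ~ Geometric(p=2/9), where X is the number of trials up to and including the first success:
Var(X) = \frac{63}{4}
Var(3X) = (3)² × Var(X) = 9 × \frac{63}{4} = \frac{567}{4}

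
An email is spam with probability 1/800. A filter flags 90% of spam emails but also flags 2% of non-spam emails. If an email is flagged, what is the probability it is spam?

Let D = the rare event, + = positive/flagged.
P(D) = 1/800
P(+|D) = 90/100 = 9/10
P(+|D') = 2/100 = 1/50
P(+) = P(+|D)P(D) + P(+|D')P(D')
     = \frac{9}{10} × \frac{1}{800} + \frac{1}{50} × \frac{799}{800}
     = \frac{211}{10000}
P(D|+) = P(+|D)P(D)/P(+) = \frac{45}{844}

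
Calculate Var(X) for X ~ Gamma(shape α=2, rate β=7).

For X ~ Gamma(shape α=2, rate β=7):
Var(X) = \frac{2}{49}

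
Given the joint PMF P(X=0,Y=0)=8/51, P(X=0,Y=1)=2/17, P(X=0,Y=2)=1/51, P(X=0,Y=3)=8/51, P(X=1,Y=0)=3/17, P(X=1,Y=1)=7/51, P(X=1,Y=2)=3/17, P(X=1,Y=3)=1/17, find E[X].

First find marginal of X:
P(X=0) = 23/51
P(X=1) = 28/51
E[X] = 0 × 23/51 + 1 × 28/51 = 28/51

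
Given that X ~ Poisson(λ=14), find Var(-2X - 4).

For X ~ Poisson(λ=14):
Var(X) = 14
Var(-2X - 4) = (-2)² × Var(X) = 4 × 14 = 56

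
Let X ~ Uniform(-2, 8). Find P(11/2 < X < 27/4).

P(11/2 < X < 27/4) = ∫_{11/2}^{27/4} f(x) dx
where f(x) = \frac{1}{10}
= \frac{1}{8}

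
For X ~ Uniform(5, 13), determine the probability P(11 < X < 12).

P(11 < X < 12) = ∫_{11}^{12} f(x) dx
where f(x) = \frac{1}{8}
= \frac{1}{8}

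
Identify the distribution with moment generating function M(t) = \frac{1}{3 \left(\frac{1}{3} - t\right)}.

The MGF M(t) = \frac{1}{3 \left(\frac{1}{3} - t\right)} is the standard form for the Exponential distribution.
Comparing with the known MGF formula identifies: Exponential(rate λ=1/3)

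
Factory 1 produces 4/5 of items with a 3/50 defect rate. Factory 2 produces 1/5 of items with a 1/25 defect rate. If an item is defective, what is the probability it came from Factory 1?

Using Bayes' theorem:
P(F1) = 4/5, P(D|F1) = 3/50
P(F2) = 1/5, P(D|F2) = 1/25
P(D) = P(D|F1)P(F1) + P(D|F2)P(F2)
     = \frac{7}{125}
P(F1|D) = P(D|F1)P(F1) / P(D)
= \frac{6}{7}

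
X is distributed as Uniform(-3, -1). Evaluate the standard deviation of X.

For X ~ Uniform(-3, -1):
Var(X) = \frac{1}{3}
SD(X) = √(Var(X)) = √(\frac{1}{3}) = \frac{\sqrt{3}}{3}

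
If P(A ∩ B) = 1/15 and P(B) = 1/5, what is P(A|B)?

P(A|B) = P(A ∩ B) / P(B)
= (1/15) / (1/5)
= 1/3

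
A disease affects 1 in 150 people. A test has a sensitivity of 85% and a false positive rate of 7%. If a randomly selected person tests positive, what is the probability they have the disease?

Let D = the rare event, + = positive/flagged.
P(D) = 1/150
P(+|D) = 85/100 = 17/20
P(+|D') = 7/100
P(+) = P(+|D)P(D) + P(+|D')P(D')
     = \frac{17}{20} × \frac{1}{150} + \frac{7}{100} × \frac{149}{150}
     = \frac{47}{625}
P(D|+) = P(+|D)P(D)/P(+) = \frac{85}{1128}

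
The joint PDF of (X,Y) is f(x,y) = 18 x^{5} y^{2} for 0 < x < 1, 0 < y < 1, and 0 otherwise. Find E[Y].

E[Y] = ∫_0^1 ∫_0^1 y × f(x,y) dx dy
= \frac{3}{4}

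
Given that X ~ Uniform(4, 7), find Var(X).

For X ~ Uniform(4, 7):
Var(X) = \frac{3}{4}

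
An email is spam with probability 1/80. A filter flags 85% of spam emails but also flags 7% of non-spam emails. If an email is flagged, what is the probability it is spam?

Let D = the rare event, + = positive/flagged.
P(D) = 1/80
P(+|D) = 85/100 = 17/20
P(+|D') = 7/100
P(+) = P(+|D)P(D) + P(+|D')P(D')
     = \frac{17}{20} × \frac{1}{80} + \frac{7}{100} × \frac{79}{80}
     = \frac{319}{4000}
P(D|+) = P(+|D)P(D)/P(+) = \frac{85}{638}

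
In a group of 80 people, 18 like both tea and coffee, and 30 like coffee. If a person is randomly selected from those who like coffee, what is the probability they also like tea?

P(A ∩ B) = 18/80 = 9/40
P(B) = 30/80 = 3/8
P(A|B) = P(A ∩ B) / P(B) = (9/40) / (3/8) = 3/5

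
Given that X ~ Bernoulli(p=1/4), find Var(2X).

For X ~ Bernoulli(p=1/4):
Var(X) = \frac{3}{16}
Var(2X) = (2)² × Var(X) = 4 × \frac{3}{16} = \frac{3}{4}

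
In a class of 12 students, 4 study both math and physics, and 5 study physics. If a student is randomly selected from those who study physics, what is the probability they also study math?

P(A ∩ B) = 4/12 = 1/3
P(B) = 5/12
P(A|B) = P(A ∩ B) / P(B) = (1/3) / (5/12) = 4/5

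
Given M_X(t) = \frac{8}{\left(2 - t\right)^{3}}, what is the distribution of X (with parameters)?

The MGF M(t) = \frac{8}{\left(2 - t\right)^{3}} is the standard form for the Gamma distribution.
Comparing with the known MGF formula identifies: Gamma(shape α=3, rate β=2)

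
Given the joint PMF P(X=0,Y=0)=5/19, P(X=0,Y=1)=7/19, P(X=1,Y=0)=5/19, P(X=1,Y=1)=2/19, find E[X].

First find marginal of X:
P(X=0) = 12/19
P(X=1) = 7/19
E[X] = 0 × 12/19 + 1 × 7/19 = 7/19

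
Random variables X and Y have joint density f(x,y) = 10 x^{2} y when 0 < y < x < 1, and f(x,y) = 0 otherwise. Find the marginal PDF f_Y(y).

f_Y(y) = ∫_y^1 10 x^{2} y dx = \frac{10 y \left(1 - y^{3}\right)}{3}
for 0 < y < 1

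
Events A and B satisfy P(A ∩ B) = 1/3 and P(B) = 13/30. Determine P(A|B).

P(A|B) = P(A ∩ B) / P(B)
= (1/3) / (13/30)
= 10/13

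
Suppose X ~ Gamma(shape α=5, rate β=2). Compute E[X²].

Using the identity E[X²] = Var(X) + (E[X])²:
E[X] = \frac{5}{2}
Var(X) = \frac{5}{4}
E[X²] = \frac{5}{4} + (\frac{5}{2})²
= \frac{15}{2}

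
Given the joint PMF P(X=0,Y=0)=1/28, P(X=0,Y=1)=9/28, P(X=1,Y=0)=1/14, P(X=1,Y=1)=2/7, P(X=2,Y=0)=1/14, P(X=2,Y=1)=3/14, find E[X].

First find marginal of X:
P(X=0) = 5/14
P(X=1) = 5/14
P(X=2) = 2/7
E[X] = 0 × 5/14 + 1 × 5/14 + 2 × 2/7 = 13/14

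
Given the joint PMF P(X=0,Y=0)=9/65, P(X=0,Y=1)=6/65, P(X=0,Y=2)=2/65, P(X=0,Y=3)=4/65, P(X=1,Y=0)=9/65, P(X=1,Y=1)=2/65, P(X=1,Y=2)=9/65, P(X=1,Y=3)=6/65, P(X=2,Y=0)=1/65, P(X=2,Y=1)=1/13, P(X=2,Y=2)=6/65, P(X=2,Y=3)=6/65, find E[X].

First find marginal of X:
P(X=0) = 21/65
P(X=1) = 2/5
P(X=2) = 18/65
E[X] = 0 × 21/65 + 1 × 2/5 + 2 × 18/65 = 62/65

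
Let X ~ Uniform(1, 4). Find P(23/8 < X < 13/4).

P(23/8 < X < 13/4) = ∫_{23/8}^{13/4} f(x) dx
where f(x) = \frac{1}{3}
= \frac{1}{8}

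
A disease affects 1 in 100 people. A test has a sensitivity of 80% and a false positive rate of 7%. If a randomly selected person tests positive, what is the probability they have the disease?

Let D = the rare event, + = positive/flagged.
P(D) = 1/100
P(+|D) = 80/100 = 4/5
P(+|D') = 7/100
P(+) = P(+|D)P(D) + P(+|D')P(D')
     = \frac{4}{5} × \frac{1}{100} + \frac{7}{100} × \frac{99}{100}
     = \frac{773}{10000}
P(D|+) = P(+|D)P(D)/P(+) = \frac{80}{773}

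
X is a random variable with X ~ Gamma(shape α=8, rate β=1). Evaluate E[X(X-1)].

E[X(X-1)] = E[X² - X] = E[X²] - E[X]
E[X] = 8
E[X²] = Var(X) + (E[X])² = 8 + (8)² = 72
E[X(X-1)] = 72 - 8 = 64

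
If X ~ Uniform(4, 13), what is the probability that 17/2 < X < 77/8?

P(17/2 < X < 77/8) = ∫_{17/2}^{77/8} f(x) dx
where f(x) = \frac{1}{9}
= \frac{1}{8}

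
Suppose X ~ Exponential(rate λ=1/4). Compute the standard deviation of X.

For X ~ Exponential(rate λ=1/4):
Var(X) = 16
SD(X) = √(Var(X)) = √(16) = 4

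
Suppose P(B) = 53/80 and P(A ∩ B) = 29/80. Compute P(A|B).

P(A|B) = P(A ∩ B) / P(B)
= (29/80) / (53/80)
= 29/53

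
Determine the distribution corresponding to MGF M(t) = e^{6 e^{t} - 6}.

The MGF M(t) = e^{6 e^{t} - 6} is the standard form for the Poisson distribution.
Comparing with the known MGF formula identifies: Poisson(λ=6)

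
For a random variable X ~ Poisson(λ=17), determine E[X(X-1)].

E[X(X-1)] = E[X² - X] = E[X²] - E[X]
E[X] = 17
E[X²] = Var(X) + (E[X])² = 17 + (17)² = 306
E[X(X-1)] = 306 - 17 = 289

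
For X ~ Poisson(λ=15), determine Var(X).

For X ~ Poisson(λ=15):
Var(X) = 15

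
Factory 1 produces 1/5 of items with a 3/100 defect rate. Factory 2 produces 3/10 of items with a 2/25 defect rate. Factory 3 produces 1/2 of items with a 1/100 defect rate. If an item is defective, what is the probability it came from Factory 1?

Using Bayes' theorem:
P(F1) = 1/5, P(D|F1) = 3/100
P(F2) = 3/10, P(D|F2) = 2/25
P(F3) = 1/2, P(D|F3) = 1/100
P(D) = P(D|F1)P(F1) + P(D|F2)P(F2) + P(D|F3)P(F3)
     = \frac{7}{200}
P(F1|D) = P(D|F1)P(F1) / P(D)
= \frac{6}{35}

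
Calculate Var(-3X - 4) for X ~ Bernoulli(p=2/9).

For X ~ Bernoulli(p=2/9):
Var(X) = \frac{14}{81}
Var(-3X - 4) = (-3)² × Var(X) = 9 × \frac{14}{81} = \frac{14}{9}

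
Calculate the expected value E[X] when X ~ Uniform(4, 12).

For X ~ Uniform(4, 12), the expected value is:
E[X] = 8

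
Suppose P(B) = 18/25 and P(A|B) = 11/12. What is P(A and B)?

By definition, P(A|B) = P(A ∩ B) / P(B)
So P(A ∩ B) = P(A|B) × P(B)
= 11/12 × 18/25
= 33/50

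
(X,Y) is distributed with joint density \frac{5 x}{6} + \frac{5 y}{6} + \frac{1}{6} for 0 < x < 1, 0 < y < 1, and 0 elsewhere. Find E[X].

E[X] = ∫_0^1 ∫_0^1 x × f(x,y) dy dx
= ∫_0^1 ∫_0^1 x × (\frac{5 x}{6} + \frac{5 y}{6} + \frac{1}{6}) dy dx
= \frac{41}{72}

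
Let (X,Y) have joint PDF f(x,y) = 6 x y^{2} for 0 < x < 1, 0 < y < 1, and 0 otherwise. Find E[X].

E[X] = ∫_0^1 ∫_0^1 x × f(x,y) dy dx
= ∫_0^1 ∫_0^1 x × (6 x y^{2}) dy dx
= \frac{2}{3}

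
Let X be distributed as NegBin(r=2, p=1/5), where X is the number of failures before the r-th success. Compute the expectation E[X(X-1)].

E[X(X-1)] = E[X² - X] = E[X²] - E[X]
E[X] = 8
E[X²] = Var(X) + (E[X])² = 40 + (8)² = 104
E[X(X-1)] = 104 - 8 = 96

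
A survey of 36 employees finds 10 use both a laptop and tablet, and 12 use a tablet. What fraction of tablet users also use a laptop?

P(A ∩ B) = 10/36 = 5/18
P(B) = 12/36 = 1/3
P(A|B) = P(A ∩ B) / P(B) = (5/18) / (1/3) = 5/6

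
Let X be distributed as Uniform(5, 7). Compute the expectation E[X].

For X ~ Uniform(5, 7), the expected value is:
E[X] = 6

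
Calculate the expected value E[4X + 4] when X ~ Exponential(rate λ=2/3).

For X ~ Exponential(rate λ=2/3):
E[X] = \frac{3}{2}
E[4X + 4] = 4 × E[X] + 4 = 10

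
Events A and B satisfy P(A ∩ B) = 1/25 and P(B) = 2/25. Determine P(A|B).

P(A|B) = P(A ∩ B) / P(B)
= (1/25) / (2/25)
= 1/2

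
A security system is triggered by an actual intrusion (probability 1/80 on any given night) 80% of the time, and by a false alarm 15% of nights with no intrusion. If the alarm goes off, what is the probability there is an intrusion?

Let D = the rare event, + = positive/flagged.
P(D) = 1/80
P(+|D) = 80/100 = 4/5
P(+|D') = 15/100 = 3/20
P(+) = P(+|D)P(D) + P(+|D')P(D')
     = \frac{4}{5} × \frac{1}{80} + \frac{3}{20} × \frac{79}{80}
     = \frac{253}{1600}
P(D|+) = P(+|D)P(D)/P(+) = \frac{16}{253}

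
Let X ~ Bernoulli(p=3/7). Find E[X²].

Using the identity E[X²] = Var(X) + (E[X])²:
E[X] = \frac{3}{7}
Var(X) = \frac{12}{49}
E[X²] = \frac{12}{49} + (\frac{3}{7})²
= \frac{3}{7}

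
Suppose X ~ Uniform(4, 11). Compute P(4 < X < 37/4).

P(4 < X < 37/4) = ∫_{4}^{37/4} f(x) dx
where f(x) = \frac{1}{7}
= \frac{3}{4}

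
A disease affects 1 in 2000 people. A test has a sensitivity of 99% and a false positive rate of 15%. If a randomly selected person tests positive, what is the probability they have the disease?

Let D = the rare event, + = positive/flagged.
P(D) = 1/2000
P(+|D) = 99/100
P(+|D') = 15/100 = 3/20
P(+) = P(+|D)P(D) + P(+|D')P(D')
     = \frac{99}{100} × \frac{1}{2000} + \frac{3}{20} × \frac{1999}{2000}
     = \frac{7521}{50000}
P(D|+) = P(+|D)P(D)/P(+) = \frac{33}{10028}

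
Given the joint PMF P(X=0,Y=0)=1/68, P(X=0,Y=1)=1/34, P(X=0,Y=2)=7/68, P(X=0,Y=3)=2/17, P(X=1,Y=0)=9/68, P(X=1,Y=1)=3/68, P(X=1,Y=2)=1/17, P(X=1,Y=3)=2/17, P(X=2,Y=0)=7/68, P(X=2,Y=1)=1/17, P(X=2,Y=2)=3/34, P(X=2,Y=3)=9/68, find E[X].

First find marginal of X:
P(X=0) = 9/34
P(X=1) = 6/17
P(X=2) = 13/34
E[X] = 0 × 9/34 + 1 × 6/17 + 2 × 13/34 = 19/17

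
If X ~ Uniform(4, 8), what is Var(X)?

For X ~ Uniform(4, 8):
Var(X) = \frac{4}{3}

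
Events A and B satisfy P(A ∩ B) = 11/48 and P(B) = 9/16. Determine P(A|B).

P(A|B) = P(A ∩ B) / P(B)
= (11/48) / (9/16)
= 11/27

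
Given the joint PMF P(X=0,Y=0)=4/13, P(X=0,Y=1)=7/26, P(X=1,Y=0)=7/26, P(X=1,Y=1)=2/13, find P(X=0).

P(X=0) = P(X=0,Y=0) + P(X=0,Y=1)
= 4/13 + 7/26
= 15/26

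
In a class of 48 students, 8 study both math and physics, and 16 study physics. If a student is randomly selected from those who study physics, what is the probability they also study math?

P(A ∩ B) = 8/48 = 1/6
P(B) = 16/48 = 1/3
P(A|B) = P(A ∩ B) / P(B) = (1/6) / (1/3) = 1/2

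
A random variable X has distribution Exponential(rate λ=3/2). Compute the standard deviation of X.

For X ~ Exponential(rate λ=3/2):
Var(X) = \frac{4}{9}
SD(X) = √(Var(X)) = √(\frac{4}{9}) = \frac{2}{3}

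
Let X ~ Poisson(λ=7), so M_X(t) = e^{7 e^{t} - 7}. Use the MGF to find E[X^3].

To find E[X^3], compute M^(3)(0):
M^(1)(t) = 7 e^{t} e^{7 e^{t} - 7}
M^(2)(t) = 49 e^{2 t} e^{7 e^{t} - 7} + 7 e^{t} e^{7 e^{t} - 7}
M^(3)(t) = 343 e^{3 t} e^{7 e^{t} - 7} + 147 e^{2 t} e^{7 e^{t} - 7} + 7 e^{t} e^{7 e^{t} - 7}
M^(3)(0) = 497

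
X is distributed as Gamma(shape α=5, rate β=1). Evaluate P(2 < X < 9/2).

P(2 < X < 9/2) = ∫_{2}^{9/2} f(x) dx
where f(x) = \frac{x^{4} e^{- x}}{24}
= - \frac{6131}{128 e^{\frac{9}{2}}} + \frac{7}{e^{2}}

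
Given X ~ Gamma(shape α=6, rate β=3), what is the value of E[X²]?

Using the identity E[X²] = Var(X) + (E[X])²:
E[X] = 2
Var(X) = \frac{2}{3}
E[X²] = \frac{2}{3} + (2)²
= \frac{14}{3}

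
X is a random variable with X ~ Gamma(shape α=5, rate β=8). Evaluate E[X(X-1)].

E[X(X-1)] = E[X² - X] = E[X²] - E[X]
E[X] = \frac{5}{8}
E[X²] = Var(X) + (E[X])² = \frac{5}{64} + (\frac{5}{8})² = \frac{15}{32}
E[X(X-1)] = \frac{15}{32} - \frac{5}{8} = - \frac{5}{32}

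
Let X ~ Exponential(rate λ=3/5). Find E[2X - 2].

For X ~ Exponential(rate λ=3/5):
E[X] = \frac{5}{3}
E[2X - 2] = 2 × E[X] - 2 = \frac{4}{3}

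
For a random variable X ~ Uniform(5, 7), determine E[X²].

Using the identity E[X²] = Var(X) + (E[X])²:
E[X] = 6
Var(X) = \frac{1}{3}
E[X²] = \frac{1}{3} + (6)²
= \frac{109}{3}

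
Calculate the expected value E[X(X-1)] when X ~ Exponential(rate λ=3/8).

E[X(X-1)] = E[X² - X] = E[X²] - E[X]
E[X] = \frac{8}{3}
E[X²] = Var(X) + (E[X])² = \frac{64}{9} + (\frac{8}{3})² = \frac{128}{9}
E[X(X-1)] = \frac{128}{9} - \frac{8}{3} = \frac{104}{9}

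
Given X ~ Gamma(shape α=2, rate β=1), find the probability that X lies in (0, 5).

P(0 < X < 5) = ∫_{0}^{5} f(x) dx
where f(x) = x e^{- x}
= 1 - \frac{6}{e^{5}}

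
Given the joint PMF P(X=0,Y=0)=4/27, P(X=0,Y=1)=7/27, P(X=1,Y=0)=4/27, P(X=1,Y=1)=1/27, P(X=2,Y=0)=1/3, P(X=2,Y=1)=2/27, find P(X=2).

P(X=2) = P(X=2,Y=0) + P(X=2,Y=1)
= 1/3 + 2/27
= 11/27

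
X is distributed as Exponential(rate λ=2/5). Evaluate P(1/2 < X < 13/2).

P(1/2 < X < 13/2) = ∫_{1/2}^{13/2} f(x) dx
where f(x) = \frac{2 e^{- \frac{2 x}{5}}}{5}
= - \frac{1 - e^{\frac{12}{5}}}{e^{\frac{13}{5}}}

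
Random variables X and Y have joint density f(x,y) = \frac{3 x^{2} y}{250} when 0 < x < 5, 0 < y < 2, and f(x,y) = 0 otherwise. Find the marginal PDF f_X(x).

f_X(x) = ∫_0^2 f(x,y) dy
= ∫_0^2 \frac{3 x^{2} y}{250} dy
= \frac{3 x^{2}}{125} for 0 < x < 5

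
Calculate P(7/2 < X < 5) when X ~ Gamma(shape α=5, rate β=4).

P(7/2 < X < 5) = ∫_{7/2}^{5} f(x) dx
where f(x) = \frac{128 x^{4} e^{- 4 x}}{3}
= \frac{-8221 + 2171 e^{6}}{e^{20}}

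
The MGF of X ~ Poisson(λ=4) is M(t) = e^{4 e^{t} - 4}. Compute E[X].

To find E[X], compute M^(1)(0):
M^(1)(t) = 4 e^{t} e^{4 e^{t} - 4}
M^(1)(0) = 4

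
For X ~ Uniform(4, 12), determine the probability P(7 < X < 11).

P(7 < X < 11) = ∫_{7}^{11} f(x) dx
where f(x) = \frac{1}{8}
= \frac{1}{2}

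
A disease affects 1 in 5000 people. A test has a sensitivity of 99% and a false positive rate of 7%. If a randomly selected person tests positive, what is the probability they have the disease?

Let D = the rare event, + = positive/flagged.
P(D) = 1/5000
P(+|D) = 99/100
P(+|D') = 7/100
P(+) = P(+|D)P(D) + P(+|D')P(D')
     = \frac{99}{100} × \frac{1}{5000} + \frac{7}{100} × \frac{4999}{5000}
     = \frac{8773}{125000}
P(D|+) = P(+|D)P(D)/P(+) = \frac{99}{35092}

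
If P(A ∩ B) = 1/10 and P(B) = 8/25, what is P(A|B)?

P(A|B) = P(A ∩ B) / P(B)
= (1/10) / (8/25)
= 5/16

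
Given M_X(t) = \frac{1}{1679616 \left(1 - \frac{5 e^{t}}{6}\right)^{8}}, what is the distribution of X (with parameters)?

The MGF M(t) = \frac{1}{1679616 \left(1 - \frac{5 e^{t}}{6}\right)^{8}} is the standard form for the NegativeBinomial distribution.
Comparing with the known MGF formula identifies: NegBin(r=8, p=1/6), X = failures before r-th success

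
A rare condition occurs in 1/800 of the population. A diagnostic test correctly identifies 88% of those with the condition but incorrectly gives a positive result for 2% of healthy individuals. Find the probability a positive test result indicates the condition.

Let D = the rare event, + = positive/flagged.
P(D) = 1/800
P(+|D) = 88/100 = 22/25
P(+|D') = 2/100 = 1/50
P(+) = P(+|D)P(D) + P(+|D')P(D')
     = \frac{22}{25} × \frac{1}{800} + \frac{1}{50} × \frac{799}{800}
     = \frac{843}{40000}
P(D|+) = P(+|D)P(D)/P(+) = \frac{44}{843}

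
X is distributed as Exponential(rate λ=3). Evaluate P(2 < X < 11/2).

P(2 < X < 11/2) = ∫_{2}^{11/2} f(x) dx
where f(x) = 3 e^{- 3 x}
= - \frac{1}{e^{\frac{33}{2}}} + e^{-6}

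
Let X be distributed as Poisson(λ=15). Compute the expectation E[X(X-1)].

E[X(X-1)] = E[X² - X] = E[X²] - E[X]
E[X] = 15
E[X²] = Var(X) + (E[X])² = 15 + (15)² = 240
E[X(X-1)] = 240 - 15 = 225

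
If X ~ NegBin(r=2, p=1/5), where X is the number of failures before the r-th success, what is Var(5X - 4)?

For X ~ NegBin(r=2, p=1/5), where X is the number of failures before the r-th success:
Var(X) = 40
Var(5X - 4) = (5)² × Var(X) = 25 × 40 = 1000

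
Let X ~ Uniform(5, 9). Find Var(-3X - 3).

For X ~ Uniform(5, 9):
Var(X) = \frac{4}{3}
Var(-3X - 3) = (-3)² × Var(X) = 9 × \frac{4}{3} = 12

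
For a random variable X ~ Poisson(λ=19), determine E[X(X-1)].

E[X(X-1)] = E[X² - X] = E[X²] - E[X]
E[X] = 19
E[X²] = Var(X) + (E[X])² = 19 + (19)² = 380
E[X(X-1)] = 380 - 19 = 361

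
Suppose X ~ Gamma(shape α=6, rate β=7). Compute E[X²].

Using the identity E[X²] = Var(X) + (E[X])²:
E[X] = \frac{6}{7}
Var(X) = \frac{6}{49}
E[X²] = \frac{6}{49} + (\frac{6}{7})²
= \frac{6}{7}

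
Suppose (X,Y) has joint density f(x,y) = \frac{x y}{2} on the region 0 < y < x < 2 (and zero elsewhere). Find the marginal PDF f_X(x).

f_X(x) = ∫_0^x \frac{x y}{2} dy = \frac{x^{3}}{4}
for 0 < x < 2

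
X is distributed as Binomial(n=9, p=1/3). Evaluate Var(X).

For X ~ Binomial(n=9, p=1/3):
Var(X) = 2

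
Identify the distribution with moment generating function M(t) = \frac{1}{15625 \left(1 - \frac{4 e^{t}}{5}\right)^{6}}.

The MGF M(t) = \frac{1}{15625 \left(1 - \frac{4 e^{t}}{5}\right)^{6}} is the standard form for the NegativeBinomial distribution.
Comparing with the known MGF formula identifies: NegBin(r=6, p=1/5), X = failures before r-th success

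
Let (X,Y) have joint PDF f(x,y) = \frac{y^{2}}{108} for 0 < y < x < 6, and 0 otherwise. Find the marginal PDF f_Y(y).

f_Y(y) = ∫_y^6 \frac{y^{2}}{108} dx = \frac{y^{2} \left(6 - y\right)}{108}
for 0 < y < 6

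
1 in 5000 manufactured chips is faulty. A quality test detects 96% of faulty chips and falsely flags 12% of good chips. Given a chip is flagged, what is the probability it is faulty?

Let D = the rare event, + = positive/flagged.
P(D) = 1/5000
P(+|D) = 96/100 = 24/25
P(+|D') = 12/100 = 3/25
P(+) = P(+|D)P(D) + P(+|D')P(D')
     = \frac{24}{25} × \frac{1}{5000} + \frac{3}{25} × \frac{4999}{5000}
     = \frac{15021}{125000}
P(D|+) = P(+|D)P(D)/P(+) = \frac{8}{5007}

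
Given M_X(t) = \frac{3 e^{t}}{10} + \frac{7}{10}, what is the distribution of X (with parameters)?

The MGF M(t) = \frac{3 e^{t}}{10} + \frac{7}{10} is the standard form for the Bernoulli distribution.
Comparing with the known MGF formula identifies: Bernoulli(p=3/10)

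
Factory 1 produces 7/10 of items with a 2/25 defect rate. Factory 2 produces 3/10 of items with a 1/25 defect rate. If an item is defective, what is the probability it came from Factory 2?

Using Bayes' theorem:
P(F1) = 7/10, P(D|F1) = 2/25
P(F2) = 3/10, P(D|F2) = 1/25
P(D) = P(D|F1)P(F1) + P(D|F2)P(F2)
     = \frac{17}{250}
P(F2|D) = P(D|F2)P(F2) / P(D)
= \frac{3}{17}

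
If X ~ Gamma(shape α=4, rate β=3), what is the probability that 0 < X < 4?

P(0 < X < 4) = ∫_{0}^{4} f(x) dx
where f(x) = \frac{27 x^{3} e^{- 3 x}}{2}
= 1 - \frac{373}{e^{12}}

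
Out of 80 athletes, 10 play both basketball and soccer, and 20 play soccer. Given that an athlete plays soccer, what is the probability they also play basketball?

P(A ∩ B) = 10/80 = 1/8
P(B) = 20/80 = 1/4
P(A|B) = P(A ∩ B) / P(B) = (1/8) / (1/4) = 1/2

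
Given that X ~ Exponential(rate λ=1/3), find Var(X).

For X ~ Exponential(rate λ=1/3):
Var(X) = 9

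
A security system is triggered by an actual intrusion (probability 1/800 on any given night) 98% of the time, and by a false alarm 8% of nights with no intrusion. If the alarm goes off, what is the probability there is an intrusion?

Let D = the rare event, + = positive/flagged.
P(D) = 1/800
P(+|D) = 98/100 = 49/50
P(+|D') = 8/100 = 2/25
P(+) = P(+|D)P(D) + P(+|D')P(D')
     = \frac{49}{50} × \frac{1}{800} + \frac{2}{25} × \frac{799}{800}
     = \frac{649}{8000}
P(D|+) = P(+|D)P(D)/P(+) = \frac{49}{3245}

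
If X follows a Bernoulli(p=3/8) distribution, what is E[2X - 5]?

For X ~ Bernoulli(p=3/8):
E[X] = \frac{3}{8}
E[2X - 5] = 2 × E[X] - 5 = - \frac{17}{4}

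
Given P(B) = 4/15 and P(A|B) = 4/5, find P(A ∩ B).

By definition, P(A|B) = P(A ∩ B) / P(B)
So P(A ∩ B) = P(A|B) × P(B)
= 4/5 × 4/15
= 16/75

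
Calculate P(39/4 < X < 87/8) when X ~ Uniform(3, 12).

P(39/4 < X < 87/8) = ∫_{39/4}^{87/8} f(x) dx
where f(x) = \frac{1}{9}
= \frac{1}{8}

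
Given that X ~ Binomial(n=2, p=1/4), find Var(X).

For X ~ Binomial(n=2, p=1/4):
Var(X) = \frac{3}{8}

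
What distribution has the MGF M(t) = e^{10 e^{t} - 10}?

The MGF M(t) = e^{10 e^{t} - 10} is the standard form for the Poisson distribution.
Comparing with the known MGF formula identifies: Poisson(λ=10)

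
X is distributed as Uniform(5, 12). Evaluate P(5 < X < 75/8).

P(5 < X < 75/8) = ∫_{5}^{75/8} f(x) dx
where f(x) = \frac{1}{7}
= \frac{5}{8}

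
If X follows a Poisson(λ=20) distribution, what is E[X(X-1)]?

E[X(X-1)] = E[X² - X] = E[X²] - E[X]
E[X] = 20
E[X²] = Var(X) + (E[X])² = 20 + (20)² = 420
E[X(X-1)] = 420 - 20 = 400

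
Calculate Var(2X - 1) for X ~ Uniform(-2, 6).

For X ~ Uniform(-2, 6):
Var(X) = \frac{16}{3}
Var(2X - 1) = (2)² × Var(X) = 4 × \frac{16}{3} = \frac{64}{3}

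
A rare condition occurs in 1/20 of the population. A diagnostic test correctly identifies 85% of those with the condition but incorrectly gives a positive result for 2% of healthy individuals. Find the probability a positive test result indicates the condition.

Let D = the rare event, + = positive/flagged.
P(D) = 1/20
P(+|D) = 85/100 = 17/20
P(+|D') = 2/100 = 1/50
P(+) = P(+|D)P(D) + P(+|D')P(D')
     = \frac{17}{20} × \frac{1}{20} + \frac{1}{50} × \frac{19}{20}
     = \frac{123}{2000}
P(D|+) = P(+|D)P(D)/P(+) = \frac{85}{123}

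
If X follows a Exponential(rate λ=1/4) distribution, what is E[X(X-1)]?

E[X(X-1)] = E[X² - X] = E[X²] - E[X]
E[X] = 4
E[X²] = Var(X) + (E[X])² = 16 + (4)² = 32
E[X(X-1)] = 32 - 4 = 28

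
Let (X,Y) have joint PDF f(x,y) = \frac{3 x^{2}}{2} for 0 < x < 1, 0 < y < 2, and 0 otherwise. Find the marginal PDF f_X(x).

f_X(x) = ∫_0^2 f(x,y) dy
= ∫_0^2 \frac{3 x^{2}}{2} dy
= 3 x^{2} for 0 < x < 1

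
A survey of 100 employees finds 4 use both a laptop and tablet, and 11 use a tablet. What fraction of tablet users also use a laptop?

P(A ∩ B) = 4/100 = 1/25
P(B) = 11/100
P(A|B) = P(A ∩ B) / P(B) = (1/25) / (11/100) = 4/11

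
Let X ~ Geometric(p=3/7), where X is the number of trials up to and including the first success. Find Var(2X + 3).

For X ~ Geometric(p=3/7), where X is the number of trials up to and including the first success:
Var(X) = \frac{28}{9}
Var(2X + 3) = (2)² × Var(X) = 4 × \frac{28}{9} = \frac{112}{9}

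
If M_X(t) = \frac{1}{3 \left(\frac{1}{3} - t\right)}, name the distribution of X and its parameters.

The MGF M(t) = \frac{1}{3 \left(\frac{1}{3} - t\right)} is the standard form for the Exponential distribution.
Comparing with the known MGF formula identifies: Exponential(rate λ=1/3)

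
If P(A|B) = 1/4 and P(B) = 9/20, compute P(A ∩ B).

By definition, P(A|B) = P(A ∩ B) / P(B)
So P(A ∩ B) = P(A|B) × P(B)
= 1/4 × 9/20
= 9/80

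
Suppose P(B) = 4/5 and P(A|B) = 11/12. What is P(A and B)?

By definition, P(A|B) = P(A ∩ B) / P(B)
So P(A ∩ B) = P(A|B) × P(B)
= 11/12 × 4/5
= 11/15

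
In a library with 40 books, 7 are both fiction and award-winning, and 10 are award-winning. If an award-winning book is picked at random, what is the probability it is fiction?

P(A ∩ B) = 7/40
P(B) = 10/40 = 1/4
P(A|B) = P(A ∩ B) / P(B) = (7/40) / (1/4) = 7/10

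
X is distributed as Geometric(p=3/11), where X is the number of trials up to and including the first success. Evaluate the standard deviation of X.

For X ~ Geometric(p=3/11), where X is the number of trials up to and including the first success:
Var(X) = \frac{88}{9}
SD(X) = √(Var(X)) = √(\frac{88}{9}) = \frac{2 \sqrt{22}}{3}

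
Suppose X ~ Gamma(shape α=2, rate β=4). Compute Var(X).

For X ~ Gamma(shape α=2, rate β=4):
Var(X) = \frac{1}{8}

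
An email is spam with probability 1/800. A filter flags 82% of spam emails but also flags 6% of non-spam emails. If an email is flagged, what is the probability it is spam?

Let D = the rare event, + = positive/flagged.
P(D) = 1/800
P(+|D) = 82/100 = 41/50
P(+|D') = 6/100 = 3/50
P(+) = P(+|D)P(D) + P(+|D')P(D')
     = \frac{41}{50} × \frac{1}{800} + \frac{3}{50} × \frac{799}{800}
     = \frac{1219}{20000}
P(D|+) = P(+|D)P(D)/P(+) = \frac{41}{2438}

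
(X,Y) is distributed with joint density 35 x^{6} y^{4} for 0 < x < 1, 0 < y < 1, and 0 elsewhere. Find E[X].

E[X] = ∫_0^1 ∫_0^1 x × f(x,y) dy dx
= ∫_0^1 ∫_0^1 x × (35 x^{6} y^{4}) dy dx
= \frac{7}{8}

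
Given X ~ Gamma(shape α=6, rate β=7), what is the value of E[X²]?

Using the identity E[X²] = Var(X) + (E[X])²:
E[X] = \frac{6}{7}
Var(X) = \frac{6}{49}
E[X²] = \frac{6}{49} + (\frac{6}{7})²
= \frac{6}{7}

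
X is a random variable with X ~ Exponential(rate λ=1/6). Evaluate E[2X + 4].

For X ~ Exponential(rate λ=1/6):
E[X] = 6
E[2X + 4] = 2 × E[X] + 4 = 16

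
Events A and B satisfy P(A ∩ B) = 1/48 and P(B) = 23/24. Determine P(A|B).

P(A|B) = P(A ∩ B) / P(B)
= (1/48) / (23/24)
= 1/46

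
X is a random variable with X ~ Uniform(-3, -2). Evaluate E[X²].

Using the identity E[X²] = Var(X) + (E[X])²:
E[X] = - \frac{5}{2}
Var(X) = \frac{1}{12}
E[X²] = \frac{1}{12} + (- \frac{5}{2})²
= \frac{19}{3}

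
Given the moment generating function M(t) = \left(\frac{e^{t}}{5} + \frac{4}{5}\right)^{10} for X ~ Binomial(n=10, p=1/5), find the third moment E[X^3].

To find E[X^3], compute M^(3)(0):
M^(1)(t) = 2 \left(\frac{e^{t}}{5} + \frac{4}{5}\right)^{9} e^{t}
M^(2)(t) = 2 \left(\frac{e^{t}}{5} + \frac{4}{5}\right)^{9} e^{t} + \frac{18 \left(\frac{e^{t}}{5} + \frac{4}{5}\right)^{8} e^{2 t}}{5}
M^(3)(t) = 2 \left(\frac{e^{t}}{5} + \frac{4}{5}\right)^{9} e^{t} + \frac{54 \left(\frac{e^{t}}{5} + \frac{4}{5}\right)^{8} e^{2 t}}{5} + \frac{144 \left(\frac{e^{t}}{5} + \frac{4}{5}\right)^{7} e^{3 t}}{25}
M^(3)(0) = \frac{464}{25}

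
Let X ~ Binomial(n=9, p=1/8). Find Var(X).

For X ~ Binomial(n=9, p=1/8):
Var(X) = \frac{63}{64}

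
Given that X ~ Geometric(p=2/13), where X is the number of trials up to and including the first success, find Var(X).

For X ~ Geometric(p=2/13), where X is the number of trials up to and including the first success:
Var(X) = \frac{143}{4}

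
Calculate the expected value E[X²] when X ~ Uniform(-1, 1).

Using the identity E[X²] = Var(X) + (E[X])²:
E[X] = 0
Var(X) = \frac{1}{3}
E[X²] = \frac{1}{3} + (0)²
= \frac{1}{3}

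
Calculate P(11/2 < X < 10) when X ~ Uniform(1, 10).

P(11/2 < X < 10) = ∫_{11/2}^{10} f(x) dx
where f(x) = \frac{1}{9}
= \frac{1}{2}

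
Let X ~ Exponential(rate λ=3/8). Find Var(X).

For X ~ Exponential(rate λ=3/8):
Var(X) = \frac{64}{9}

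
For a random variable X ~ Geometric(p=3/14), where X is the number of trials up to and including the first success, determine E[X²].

Using the identity E[X²] = Var(X) + (E[X])²:
E[X] = \frac{14}{3}
Var(X) = \frac{154}{9}
E[X²] = \frac{154}{9} + (\frac{14}{3})²
= \frac{350}{9}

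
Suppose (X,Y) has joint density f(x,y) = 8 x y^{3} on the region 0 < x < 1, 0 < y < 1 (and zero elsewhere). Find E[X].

E[X] = ∫_0^1 ∫_0^1 x × f(x,y) dy dx
= ∫_0^1 ∫_0^1 x × (8 x y^{3}) dy dx
= \frac{2}{3}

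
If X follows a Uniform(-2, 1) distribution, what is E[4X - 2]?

For X ~ Uniform(-2, 1):
E[X] = - \frac{1}{2}
E[4X - 2] = 4 × E[X] - 2 = -4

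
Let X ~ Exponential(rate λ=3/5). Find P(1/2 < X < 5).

P(1/2 < X < 5) = ∫_{1/2}^{5} f(x) dx
where f(x) = \frac{3 e^{- \frac{3 x}{5}}}{5}
= - \frac{1}{e^{3}} + e^{- \frac{3}{10}}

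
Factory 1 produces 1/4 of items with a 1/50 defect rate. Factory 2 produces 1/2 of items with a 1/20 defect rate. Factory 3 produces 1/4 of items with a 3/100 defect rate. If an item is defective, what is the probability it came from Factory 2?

Using Bayes' theorem:
P(F1) = 1/4, P(D|F1) = 1/50
P(F2) = 1/2, P(D|F2) = 1/20
P(F3) = 1/4, P(D|F3) = 3/100
P(D) = P(D|F1)P(F1) + P(D|F2)P(F2) + P(D|F3)P(F3)
     = \frac{3}{80}
P(F2|D) = P(D|F2)P(F2) / P(D)
= \frac{2}{3}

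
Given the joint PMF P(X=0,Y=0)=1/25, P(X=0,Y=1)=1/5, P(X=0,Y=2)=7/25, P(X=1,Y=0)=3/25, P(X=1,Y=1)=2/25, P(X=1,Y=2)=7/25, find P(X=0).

P(X=0) = P(X=0,Y=0) + P(X=0,Y=1) + P(X=0,Y=2)
= 1/25 + 1/5 + 7/25
= 13/25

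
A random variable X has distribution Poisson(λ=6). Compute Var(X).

For X ~ Poisson(λ=6):
Var(X) = 6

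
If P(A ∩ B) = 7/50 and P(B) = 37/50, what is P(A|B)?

P(A|B) = P(A ∩ B) / P(B)
= (7/50) / (37/50)
= 7/37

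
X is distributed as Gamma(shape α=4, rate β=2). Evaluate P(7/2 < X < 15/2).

P(7/2 < X < 15/2) = ∫_{7/2}^{15/2} f(x) dx
where f(x) = \frac{8 x^{3} e^{- 2 x}}{3}
= \frac{-2073 + 269 e^{8}}{3 e^{15}}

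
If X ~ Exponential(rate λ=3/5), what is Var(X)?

For X ~ Exponential(rate λ=3/5):
Var(X) = \frac{25}{9}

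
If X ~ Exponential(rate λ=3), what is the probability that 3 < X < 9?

P(3 < X < 9) = ∫_{3}^{9} f(x) dx
where f(x) = 3 e^{- 3 x}
= - \frac{1 - e^{18}}{e^{27}}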